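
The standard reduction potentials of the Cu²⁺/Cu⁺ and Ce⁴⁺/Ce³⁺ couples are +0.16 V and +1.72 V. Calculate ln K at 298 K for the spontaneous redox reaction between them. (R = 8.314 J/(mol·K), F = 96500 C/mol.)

ln K = 60.8

E°_cell = +1.72 − (+0.16) = 1.56 V, with n = 1 electron transferred.
At equilibrium E = 0, so the Nernst equation gives ln K = nFE°/RT = (1)(96500)(1.56)/((8.314)(298)) = 60.76.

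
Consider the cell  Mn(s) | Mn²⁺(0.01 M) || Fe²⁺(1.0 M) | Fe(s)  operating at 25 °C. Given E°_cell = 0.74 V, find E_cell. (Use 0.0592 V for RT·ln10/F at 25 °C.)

Balancing electrons gives n = 2; the reaction quotient is Q = [Mn²⁺]/[Fe²⁺] = 0.0100.
At 25 °C, E = E° − (0.0592/n) log Q = 0.74 − (0.0592/2)(-2.000) = 0.740 + 0.059 = 0.799 V.

0.799 V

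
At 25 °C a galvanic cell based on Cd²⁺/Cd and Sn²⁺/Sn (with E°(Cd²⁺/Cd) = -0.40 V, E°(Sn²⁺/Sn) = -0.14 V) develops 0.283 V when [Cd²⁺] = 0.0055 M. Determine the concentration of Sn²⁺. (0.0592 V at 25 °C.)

From the Nernst equation, log Q = n(E° − E)/0.0592 = 2(0.26 − 0.283)/0.0592 = -0.777, so Q = 0.167.
With Q = [Cd²⁺]/[Sn²⁺] and the known concentrations, [Sn²⁺] in the denominator gives [Sn²⁺] = 0.033 M.

0.033 M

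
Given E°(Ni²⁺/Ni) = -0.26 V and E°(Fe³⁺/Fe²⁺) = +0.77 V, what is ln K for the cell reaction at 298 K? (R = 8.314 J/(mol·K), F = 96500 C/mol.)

ln K = 80.2

E°_cell = +0.77 − (-0.26) = 1.03 V, with n = 2 electrons transferred.
At equilibrium E = 0, so the Nernst equation gives ln K = nFE°/RT = (2)(96500)(1.03)/((8.314)(298)) = 80.24.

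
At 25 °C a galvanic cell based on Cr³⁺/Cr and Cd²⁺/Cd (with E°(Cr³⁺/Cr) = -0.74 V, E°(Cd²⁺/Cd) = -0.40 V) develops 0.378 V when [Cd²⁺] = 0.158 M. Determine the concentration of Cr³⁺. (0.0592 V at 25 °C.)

From the Nernst equation, log Q = n(E° − E)/0.0592 = 6(0.34 − 0.378)/0.0592 = -3.851, so Q = 1.41 × 10^-4.
With Q = [Cr³⁺]^2/[Cd²⁺]^3 and the known concentrations, [Cr³⁺]^2 in the numerator gives [Cr³⁺] = 7.5 × 10^-4 M.

7.5 × 10^-4 M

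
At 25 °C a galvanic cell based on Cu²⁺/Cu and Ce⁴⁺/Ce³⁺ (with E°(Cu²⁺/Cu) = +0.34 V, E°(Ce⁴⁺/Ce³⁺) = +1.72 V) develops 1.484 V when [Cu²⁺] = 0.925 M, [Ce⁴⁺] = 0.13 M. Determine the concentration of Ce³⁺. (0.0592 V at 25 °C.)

0.0024 M

From the Nernst equation, log Q = n(E° − E)/0.0592 = 2(1.38 − 1.484)/0.0592 = -3.514, so Q = 3.07 × 10^-4.
With Q = [Cu²⁺]·[Ce³⁺]^2/[Ce⁴⁺]^2 and the known concentrations, [Ce³⁺]^2 in the numerator gives [Ce³⁺] = 0.0024 M.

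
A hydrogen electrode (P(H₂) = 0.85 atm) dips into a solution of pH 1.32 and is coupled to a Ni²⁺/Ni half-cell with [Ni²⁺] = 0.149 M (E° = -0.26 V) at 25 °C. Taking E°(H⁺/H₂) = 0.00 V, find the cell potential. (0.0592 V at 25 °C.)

0.21 V

The hydrogen couple is the cathode, so E°_cell = 0.26 V; n = 2.
[H⁺] = 10^(−1.32) = 0.048 M, and Q = [Ni²⁺]·P(H₂) / [H⁺]^2 = 55.3.
E = E° − (0.0592/2) log Q = 0.26 − (0.0592/2)(1.743) = 0.208 V.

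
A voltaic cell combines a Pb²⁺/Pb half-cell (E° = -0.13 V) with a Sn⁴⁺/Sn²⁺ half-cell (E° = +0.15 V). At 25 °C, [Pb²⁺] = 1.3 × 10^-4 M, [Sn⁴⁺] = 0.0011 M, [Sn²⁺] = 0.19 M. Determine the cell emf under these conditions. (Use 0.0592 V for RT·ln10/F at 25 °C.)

0.329 V

The Sn⁴⁺/Sn²⁺ couple has the higher reduction potential and acts as the cathode, so E°_cell = +0.15 − (-0.13) = 0.28 V.
Balancing electrons gives n = 2; the reaction quotient is Q = [Pb²⁺]·[Sn²⁺]/[Sn⁴⁺] = 0.0225.
At 25 °C, E = E° − (0.0592/n) log Q = 0.28 − (0.0592/2)(-1.649) = 0.280 + 0.049 = 0.329 V.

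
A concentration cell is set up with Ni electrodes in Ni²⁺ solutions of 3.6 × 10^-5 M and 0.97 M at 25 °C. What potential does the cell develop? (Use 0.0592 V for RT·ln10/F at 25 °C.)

0.13 V

Both half-cells are Ni²⁺/Ni, so E°_cell = 0. The concentrated side is the cathode; the cell reaction moves Ni²⁺ from high to low concentration with n = 2.
Q = [Ni²⁺]_dilute/[Ni²⁺]_conc = 3.6 × 10^-5/0.97 = 3.71 × 10^-5.
E = 0 − (0.0592/2) log Q = −(0.0592/2)(-4.430) = 0.1311 V.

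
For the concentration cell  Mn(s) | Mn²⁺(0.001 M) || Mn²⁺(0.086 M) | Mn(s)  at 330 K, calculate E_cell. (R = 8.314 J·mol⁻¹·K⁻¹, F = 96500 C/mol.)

Both half-cells are Mn²⁺/Mn, so E°_cell = 0. The concentrated side is the cathode; the cell reaction moves Mn²⁺ from high to low concentration with n = 2.
Q = [Mn²⁺]_dilute/[Mn²⁺]_conc = 0.001/0.086 = 0.0116.
E = 0 − (RT/nF) ln Q = −((8.314×330)/(2×96500))(-4.454) = 0.0633 V.

0.063 V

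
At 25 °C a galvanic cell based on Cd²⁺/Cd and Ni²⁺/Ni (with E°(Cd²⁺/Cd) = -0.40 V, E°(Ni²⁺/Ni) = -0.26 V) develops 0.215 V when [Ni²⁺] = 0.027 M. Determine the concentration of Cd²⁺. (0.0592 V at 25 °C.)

7.9 × 10^-5 M

From the Nernst equation, log Q = n(E° − E)/0.0592 = 2(0.14 − 0.215)/0.0592 = -2.534, so Q = 0.00293.
With Q = [Cd²⁺]/[Ni²⁺] and the known concentrations, [Cd²⁺] in the numerator gives [Cd²⁺] = 7.9 × 10^-5 M.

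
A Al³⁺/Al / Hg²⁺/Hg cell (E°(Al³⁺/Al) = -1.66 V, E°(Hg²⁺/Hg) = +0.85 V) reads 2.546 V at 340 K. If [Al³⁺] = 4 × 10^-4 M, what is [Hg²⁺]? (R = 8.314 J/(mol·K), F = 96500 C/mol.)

From the Nernst equation, ln Q = nF(E° − E)/RT = 6×96500×(2.51 − 2.546)/(8.314×340) = -7.374, so Q = 6.27 × 10^-4.
With Q = [Al³⁺]^2/[Hg²⁺]^3 and the known concentrations, [Hg²⁺]^3 in the denominator gives [Hg²⁺] = 0.063 M.

0.063 M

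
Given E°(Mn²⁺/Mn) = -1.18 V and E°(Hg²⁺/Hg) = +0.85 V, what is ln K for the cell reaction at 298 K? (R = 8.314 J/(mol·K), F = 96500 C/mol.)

E°_cell = +0.85 − (-1.18) = 2.03 V, with n = 2 electrons transferred.
At equilibrium E = 0, so the Nernst equation gives ln K = nFE°/RT = (2)(96500)(2.03)/((8.314)(298)) = 158.13.

ln K = 158.1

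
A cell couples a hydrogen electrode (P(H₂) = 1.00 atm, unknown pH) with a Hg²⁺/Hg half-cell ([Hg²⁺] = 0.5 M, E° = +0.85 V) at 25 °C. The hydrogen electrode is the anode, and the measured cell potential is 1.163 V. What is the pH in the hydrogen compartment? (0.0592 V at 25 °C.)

E°_cell = 0.85 V and n = 2.
log Q = n(E° − E)/0.0592 = 2×(0.85 − 1.163)/0.0592 = -10.574.
With Q = [H⁺]^2 / ([Hg²⁺]·P(H₂)), solving for [H⁺] gives log[H⁺] = -5.438, so pH = 5.44.

pH = 5.44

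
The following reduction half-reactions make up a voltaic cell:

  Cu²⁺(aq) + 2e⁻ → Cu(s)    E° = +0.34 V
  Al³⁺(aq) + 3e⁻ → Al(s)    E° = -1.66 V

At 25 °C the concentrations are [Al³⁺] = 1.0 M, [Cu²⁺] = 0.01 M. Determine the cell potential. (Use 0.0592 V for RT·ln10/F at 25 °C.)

The Cu²⁺/Cu couple has the higher reduction potential and acts as the cathode, so E°_cell = +0.34 − (-1.66) = 2.00 V.
Balancing electrons gives n = 6; the reaction quotient is Q = [Al³⁺]^2/[Cu²⁺]^3 = 1 × 10^6.
At 25 °C, E = E° − (0.0592/n) log Q = 2.00 − (0.0592/6)(6.000) = 2.000 − 0.059 = 1.941 V.

1.94 V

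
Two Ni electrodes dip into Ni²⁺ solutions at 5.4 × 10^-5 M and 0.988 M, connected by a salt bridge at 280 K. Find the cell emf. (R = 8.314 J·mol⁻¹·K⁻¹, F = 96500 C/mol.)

Both half-cells are Ni²⁺/Ni, so E°_cell = 0. The concentrated side is the cathode; the cell reaction moves Ni²⁺ from high to low concentration with n = 2.
Q = [Ni²⁺]_dilute/[Ni²⁺]_conc = 5.4 × 10^-5/0.988 = 5.47 × 10^-5.
E = 0 − (RT/nF) ln Q = −((8.314×280)/(2×96500))(-9.814) = 0.1184 V.

0.12 V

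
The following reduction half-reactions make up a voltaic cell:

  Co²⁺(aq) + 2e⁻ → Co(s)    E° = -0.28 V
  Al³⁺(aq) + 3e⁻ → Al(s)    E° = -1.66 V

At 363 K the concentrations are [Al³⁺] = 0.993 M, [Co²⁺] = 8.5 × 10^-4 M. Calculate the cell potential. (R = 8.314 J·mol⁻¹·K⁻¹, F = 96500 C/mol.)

1.27 V

The Co²⁺/Co couple has the higher reduction potential and acts as the cathode, so E°_cell = -0.28 − (-1.66) = 1.38 V.
Balancing electrons gives n = 6; the reaction quotient is Q = [Al³⁺]^2/[Co²⁺]^3 = 1.61 × 10^9.
E = E° − (RT/nF) ln Q = 1.38 − (8.314×363)/(6×96500) × (21.197) = 1.380 − 0.110 = 1.270 V.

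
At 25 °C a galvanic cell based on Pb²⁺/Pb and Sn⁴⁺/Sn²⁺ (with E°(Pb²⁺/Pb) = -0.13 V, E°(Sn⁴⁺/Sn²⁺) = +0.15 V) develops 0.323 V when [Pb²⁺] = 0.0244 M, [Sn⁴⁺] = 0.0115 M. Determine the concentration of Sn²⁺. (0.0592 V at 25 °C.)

From the Nernst equation, log Q = n(E° − E)/0.0592 = 2(0.28 − 0.323)/0.0592 = -1.453, so Q = 0.0353.
With Q = [Pb²⁺]·[Sn²⁺]/[Sn⁴⁺] and the known concentrations, [Sn²⁺] in the numerator gives [Sn²⁺] = 0.017 M.

0.017 M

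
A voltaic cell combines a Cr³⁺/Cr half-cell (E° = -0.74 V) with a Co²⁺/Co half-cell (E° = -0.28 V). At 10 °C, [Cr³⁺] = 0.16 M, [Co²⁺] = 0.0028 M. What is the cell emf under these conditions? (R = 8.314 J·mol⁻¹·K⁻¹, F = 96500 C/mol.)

The Co²⁺/Co couple has the higher reduction potential and acts as the cathode, so E°_cell = -0.28 − (-0.74) = 0.46 V.
Balancing electrons gives n = 6; the reaction quotient is Q = [Cr³⁺]^2/[Co²⁺]^3 = 1.17 × 10^6.
E = E° − (RT/nF) ln Q = 0.46 − (8.314×283)/(6×96500) × (13.969) = 0.460 − 0.057 = 0.403 V.

0.403 V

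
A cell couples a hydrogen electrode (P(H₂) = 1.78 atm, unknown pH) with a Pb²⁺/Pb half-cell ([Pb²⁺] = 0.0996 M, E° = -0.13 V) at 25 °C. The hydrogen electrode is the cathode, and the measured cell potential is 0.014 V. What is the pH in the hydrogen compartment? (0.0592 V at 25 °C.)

pH = 2.34

E°_cell = 0.13 V and n = 2.
log Q = n(E° − E)/0.0592 = 2×(0.13 − 0.014)/0.0592 = 3.919.
With Q = [Pb²⁺]·P(H₂) / [H⁺]^2, solving for [H⁺] gives log[H⁺] = -2.335, so pH = 2.34.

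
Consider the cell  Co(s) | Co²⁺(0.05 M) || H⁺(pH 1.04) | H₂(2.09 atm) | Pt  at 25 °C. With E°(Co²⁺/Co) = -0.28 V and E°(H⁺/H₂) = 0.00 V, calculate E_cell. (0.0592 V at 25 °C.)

The hydrogen couple is the cathode, so E°_cell = 0.28 V; n = 2.
[H⁺] = 10^(−1.04) = 0.091 M, and Q = [Co²⁺]·P(H₂) / [H⁺]^2 = 12.6.
E = E° − (0.0592/2) log Q = 0.28 − (0.0592/2)(1.099) = 0.247 V.

0.25 V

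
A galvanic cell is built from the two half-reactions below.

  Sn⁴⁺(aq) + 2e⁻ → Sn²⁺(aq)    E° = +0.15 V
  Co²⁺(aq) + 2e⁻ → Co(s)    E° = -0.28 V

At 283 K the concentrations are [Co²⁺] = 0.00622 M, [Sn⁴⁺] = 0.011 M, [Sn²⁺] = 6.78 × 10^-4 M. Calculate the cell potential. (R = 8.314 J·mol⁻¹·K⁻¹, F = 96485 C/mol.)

The Sn⁴⁺/Sn²⁺ couple has the higher reduction potential and acts as the cathode, so E°_cell = +0.15 − (-0.28) = 0.43 V.
Balancing electrons gives n = 2; the reaction quotient is Q = [Co²⁺]·[Sn²⁺]/[Sn⁴⁺] = 3.83 × 10^-4.
E = E° − (RT/nF) ln Q = 0.43 − (8.314×283)/(2×96485) × (-7.866) = 0.430 + 0.096 = 0.526 V.

0.526 V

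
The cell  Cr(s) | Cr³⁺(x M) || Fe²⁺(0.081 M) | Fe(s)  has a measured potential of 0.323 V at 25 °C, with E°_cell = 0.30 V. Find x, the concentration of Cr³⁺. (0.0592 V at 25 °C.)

From the Nernst equation, log Q = n(E° − E)/0.0592 = 6(0.30 − 0.323)/0.0592 = -2.331, so Q = 0.00467.
With Q = [Cr³⁺]^2/[Fe²⁺]^3 and the known concentrations, [Cr³⁺]^2 in the numerator gives [Cr³⁺] = 0.0016 M.

0.0016 M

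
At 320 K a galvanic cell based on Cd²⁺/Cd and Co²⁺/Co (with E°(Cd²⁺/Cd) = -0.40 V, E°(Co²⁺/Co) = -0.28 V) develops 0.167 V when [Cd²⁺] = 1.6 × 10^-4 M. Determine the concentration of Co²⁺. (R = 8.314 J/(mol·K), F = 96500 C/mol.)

From the Nernst equation, ln Q = nF(E° − E)/RT = 2×96500×(0.12 − 0.167)/(8.314×320) = -3.410, so Q = 0.0331.
With Q = [Cd²⁺]/[Co²⁺] and the known concentrations, [Co²⁺] in the denominator gives [Co²⁺] = 0.0048 M.

0.0048 M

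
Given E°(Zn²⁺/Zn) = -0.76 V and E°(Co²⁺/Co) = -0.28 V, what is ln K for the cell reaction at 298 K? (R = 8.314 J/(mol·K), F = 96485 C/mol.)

ln K = 37.4

E°_cell = -0.28 − (-0.76) = 0.48 V, with n = 2 electrons transferred.
At equilibrium E = 0, so the Nernst equation gives ln K = nFE°/RT = (2)(96485)(0.48)/((8.314)(298)) = 37.39.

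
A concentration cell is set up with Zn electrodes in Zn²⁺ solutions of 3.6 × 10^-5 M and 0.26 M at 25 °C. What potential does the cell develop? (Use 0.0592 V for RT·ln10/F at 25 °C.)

Both half-cells are Zn²⁺/Zn, so E°_cell = 0. The concentrated side is the cathode; the cell reaction moves Zn²⁺ from high to low concentration with n = 2.
Q = [Zn²⁺]_dilute/[Zn²⁺]_conc = 3.6 × 10^-5/0.26 = 1.38 × 10^-4.
E = 0 − (0.0592/2) log Q = −(0.0592/2)(-3.859) = 0.1142 V.

0.11 V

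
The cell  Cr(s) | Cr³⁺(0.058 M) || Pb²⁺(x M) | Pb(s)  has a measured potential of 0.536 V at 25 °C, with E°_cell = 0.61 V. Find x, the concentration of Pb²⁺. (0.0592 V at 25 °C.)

From the Nernst equation, log Q = n(E° − E)/0.0592 = 6(0.61 − 0.536)/0.0592 = 7.500, so Q = 3.16 × 10^7.
With Q = [Cr³⁺]^2/[Pb²⁺]^3 and the known concentrations, [Pb²⁺]^3 in the denominator gives [Pb²⁺] = 4.7 × 10^-4 M.

4.7 × 10^-4 M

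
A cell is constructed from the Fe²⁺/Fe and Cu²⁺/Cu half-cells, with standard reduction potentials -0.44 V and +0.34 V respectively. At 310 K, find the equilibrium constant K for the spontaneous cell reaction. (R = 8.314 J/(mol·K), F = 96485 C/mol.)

E°_cell = +0.34 − (-0.44) = 0.78 V, with n = 2 electrons transferred.
At equilibrium E = 0, so the Nernst equation gives ln K = nFE°/RT = (2)(96485)(0.78)/((8.314)(310)) = 58.40.
K = e^58.40 = 2.3 × 10^25.

2.3 × 10^25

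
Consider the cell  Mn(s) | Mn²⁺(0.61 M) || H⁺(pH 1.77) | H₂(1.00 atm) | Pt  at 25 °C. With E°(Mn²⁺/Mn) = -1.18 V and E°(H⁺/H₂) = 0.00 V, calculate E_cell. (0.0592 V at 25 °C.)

1.08 V

The hydrogen couple is the cathode, so E°_cell = 1.18 V; n = 2.
[H⁺] = 10^(−1.77) = 0.017 M, and Q = [Mn²⁺]·P(H₂) / [H⁺]^2 = 2120.
E = E° − (0.0592/2) log Q = 1.18 − (0.0592/2)(3.325) = 1.082 V.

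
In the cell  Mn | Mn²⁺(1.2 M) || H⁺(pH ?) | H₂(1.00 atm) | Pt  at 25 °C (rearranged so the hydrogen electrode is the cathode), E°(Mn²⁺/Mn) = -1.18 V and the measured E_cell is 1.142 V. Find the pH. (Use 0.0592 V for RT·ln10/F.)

E°_cell = 1.18 V and n = 2.
log Q = n(E° − E)/0.0592 = 2×(1.18 − 1.142)/0.0592 = 1.284.
With Q = [Mn²⁺]·P(H₂) / [H⁺]^2, solving for [H⁺] gives log[H⁺] = -0.602, so pH = 0.60.

pH = 0.60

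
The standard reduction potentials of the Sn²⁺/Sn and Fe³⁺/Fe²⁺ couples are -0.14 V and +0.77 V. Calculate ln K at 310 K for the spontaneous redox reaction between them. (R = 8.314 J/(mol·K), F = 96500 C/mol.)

ln K = 68.1

E°_cell = +0.77 − (-0.14) = 0.91 V, with n = 2 electrons transferred.
At equilibrium E = 0, so the Nernst equation gives ln K = nFE°/RT = (2)(96500)(0.91)/((8.314)(310)) = 68.14.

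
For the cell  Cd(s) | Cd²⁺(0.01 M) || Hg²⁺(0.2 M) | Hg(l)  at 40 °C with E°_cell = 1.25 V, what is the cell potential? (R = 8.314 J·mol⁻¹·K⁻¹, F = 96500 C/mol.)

Balancing electrons gives n = 2; the reaction quotient is Q = [Cd²⁺]/[Hg²⁺] = 0.0500.
E = E° − (RT/nF) ln Q = 1.25 − (8.314×313)/(2×96500) × (-2.996) = 1.250 + 0.040 = 1.290 V.

1.29 V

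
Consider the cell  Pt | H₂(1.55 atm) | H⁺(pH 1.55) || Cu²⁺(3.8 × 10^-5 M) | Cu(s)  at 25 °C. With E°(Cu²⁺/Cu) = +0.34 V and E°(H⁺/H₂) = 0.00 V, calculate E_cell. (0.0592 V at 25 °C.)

The Cu²⁺/Cu couple is the cathode, so E°_cell = 0.34 V; n = 2.
[H⁺] = 10^(−1.55) = 0.028 M, and Q = [H⁺]^2 / ([Cu²⁺]·P(H₂)) = 13.5.
E = E° − (0.0592/2) log Q = 0.34 − (0.0592/2)(1.130) = 0.307 V.

0.31 V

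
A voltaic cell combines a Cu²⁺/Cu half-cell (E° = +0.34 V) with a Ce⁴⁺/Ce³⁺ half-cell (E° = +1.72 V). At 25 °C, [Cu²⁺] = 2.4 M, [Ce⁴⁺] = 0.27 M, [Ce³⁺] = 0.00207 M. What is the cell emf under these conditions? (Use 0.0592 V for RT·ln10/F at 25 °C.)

1.49 V

The Ce⁴⁺/Ce³⁺ couple has the higher reduction potential and acts as the cathode, so E°_cell = +1.72 − (+0.34) = 1.38 V.
Balancing electrons gives n = 2; the reaction quotient is Q = [Cu²⁺]·[Ce³⁺]^2/[Ce⁴⁺]^2 = 1.41 × 10^-4.
At 25 °C, E = E° − (0.0592/n) log Q = 1.38 − (0.0592/2)(-3.851) = 1.380 + 0.114 = 1.494 V.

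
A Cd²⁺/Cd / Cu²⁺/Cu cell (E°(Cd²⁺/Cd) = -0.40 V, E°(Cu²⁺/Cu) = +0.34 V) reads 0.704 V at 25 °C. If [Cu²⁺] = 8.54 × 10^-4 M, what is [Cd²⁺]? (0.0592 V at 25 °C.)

0.014 M

From the Nernst equation, log Q = n(E° − E)/0.0592 = 2(0.74 − 0.704)/0.0592 = 1.216, so Q = 16.5.
With Q = [Cd²⁺]/[Cu²⁺] and the known concentrations, [Cd²⁺] in the numerator gives [Cd²⁺] = 0.014 M.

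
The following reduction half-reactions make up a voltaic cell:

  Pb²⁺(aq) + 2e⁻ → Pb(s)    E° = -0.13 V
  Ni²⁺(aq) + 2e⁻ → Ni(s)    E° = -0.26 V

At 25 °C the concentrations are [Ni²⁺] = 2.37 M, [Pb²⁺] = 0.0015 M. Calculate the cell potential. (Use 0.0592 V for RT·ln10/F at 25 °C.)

The Pb²⁺/Pb couple has the higher reduction potential and acts as the cathode, so E°_cell = -0.13 − (-0.26) = 0.13 V.
Balancing electrons gives n = 2; the reaction quotient is Q = [Ni²⁺]/[Pb²⁺] = 1580.
At 25 °C, E = E° − (0.0592/n) log Q = 0.13 − (0.0592/2)(3.199) = 0.130 − 0.095 = 0.035 V.

0.035 V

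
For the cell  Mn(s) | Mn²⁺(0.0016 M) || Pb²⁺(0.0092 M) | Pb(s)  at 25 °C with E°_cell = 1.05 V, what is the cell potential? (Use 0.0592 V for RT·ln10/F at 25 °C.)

1.07 V

Balancing electrons gives n = 2; the reaction quotient is Q = [Mn²⁺]/[Pb²⁺] = 0.174.
At 25 °C, E = E° − (0.0592/n) log Q = 1.05 − (0.0592/2)(-0.760) = 1.050 + 0.022 = 1.072 V.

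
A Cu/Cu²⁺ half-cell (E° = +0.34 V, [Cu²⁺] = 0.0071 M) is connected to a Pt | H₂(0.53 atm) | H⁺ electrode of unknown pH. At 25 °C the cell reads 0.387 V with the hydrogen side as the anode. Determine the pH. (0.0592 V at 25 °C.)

E°_cell = 0.34 V and n = 2.
log Q = n(E° − E)/0.0592 = 2×(0.34 − 0.387)/0.0592 = -1.588.
With Q = [H⁺]^2 / ([Cu²⁺]·P(H₂)), solving for [H⁺] gives log[H⁺] = -2.006, so pH = 2.01.

pH = 2.01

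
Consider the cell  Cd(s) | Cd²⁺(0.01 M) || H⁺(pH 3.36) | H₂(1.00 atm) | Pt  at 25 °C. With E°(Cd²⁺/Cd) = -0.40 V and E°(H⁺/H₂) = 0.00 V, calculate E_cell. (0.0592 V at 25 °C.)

0.26 V

The hydrogen couple is the cathode, so E°_cell = 0.40 V; n = 2.
[H⁺] = 10^(−3.36) = 4.4 × 10^-4 M, and Q = [Cd²⁺]·P(H₂) / [H⁺]^2 = 5.25 × 10^4.
E = E° − (0.0592/2) log Q = 0.40 − (0.0592/2)(4.720) = 0.260 V.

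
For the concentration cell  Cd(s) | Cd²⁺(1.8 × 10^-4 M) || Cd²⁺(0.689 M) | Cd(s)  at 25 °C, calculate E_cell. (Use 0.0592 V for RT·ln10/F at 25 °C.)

Both half-cells are Cd²⁺/Cd, so E°_cell = 0. The concentrated side is the cathode; the cell reaction moves Cd²⁺ from high to low concentration with n = 2.
Q = [Cd²⁺]_dilute/[Cd²⁺]_conc = 1.8 × 10^-4/0.689 = 2.61 × 10^-4.
E = 0 − (0.0592/2) log Q = −(0.0592/2)(-3.583) = 0.1061 V.

0.11 V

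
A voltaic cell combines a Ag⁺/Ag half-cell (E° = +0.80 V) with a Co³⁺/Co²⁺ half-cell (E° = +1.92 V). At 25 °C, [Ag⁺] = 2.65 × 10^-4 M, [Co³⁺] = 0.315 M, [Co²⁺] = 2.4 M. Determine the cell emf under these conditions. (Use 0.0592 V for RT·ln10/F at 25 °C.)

1.28 V

The Co³⁺/Co²⁺ couple has the higher reduction potential and acts as the cathode, so E°_cell = +1.92 − (+0.80) = 1.12 V.
Balancing electrons gives n = 1; the reaction quotient is Q = [Ag⁺]·[Co²⁺]/[Co³⁺] = 0.00202.
At 25 °C, E = E° − (0.0592/n) log Q = 1.12 − (0.0592/1)(-2.695) = 1.120 + 0.160 = 1.280 V.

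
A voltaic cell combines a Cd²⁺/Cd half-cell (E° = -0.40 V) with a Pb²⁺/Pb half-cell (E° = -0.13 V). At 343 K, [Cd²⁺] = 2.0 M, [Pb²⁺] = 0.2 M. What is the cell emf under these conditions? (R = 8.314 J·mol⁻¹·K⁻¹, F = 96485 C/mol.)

0.236 V

The Pb²⁺/Pb couple has the higher reduction potential and acts as the cathode, so E°_cell = -0.13 − (-0.40) = 0.27 V.
Balancing electrons gives n = 2; the reaction quotient is Q = [Cd²⁺]/[Pb²⁺] = 10.0.
E = E° − (RT/nF) ln Q = 0.27 − (8.314×343)/(2×96485) × (2.303) = 0.270 − 0.034 = 0.236 V.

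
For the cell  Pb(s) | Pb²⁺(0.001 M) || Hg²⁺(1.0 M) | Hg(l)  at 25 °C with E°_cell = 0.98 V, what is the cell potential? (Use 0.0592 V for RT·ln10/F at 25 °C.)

Balancing electrons gives n = 2; the reaction quotient is Q = [Pb²⁺]/[Hg²⁺] = 0.00100.
At 25 °C, E = E° − (0.0592/n) log Q = 0.98 − (0.0592/2)(-3.000) = 0.980 + 0.089 = 1.069 V.

1.07 V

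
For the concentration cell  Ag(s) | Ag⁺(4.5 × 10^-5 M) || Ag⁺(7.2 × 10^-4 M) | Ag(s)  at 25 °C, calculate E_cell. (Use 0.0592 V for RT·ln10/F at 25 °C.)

Both half-cells are Ag⁺/Ag, so E°_cell = 0. The concentrated side is the cathode; the cell reaction moves Ag⁺ from high to low concentration with n = 1.
Q = [Ag⁺]_dilute/[Ag⁺]_conc = 4.5 × 10^-5/7.2 × 10^-4 = 0.0625.
E = 0 − (0.0592/1) log Q = −(0.0592/1)(-1.204) = 0.0713 V.

0.071 V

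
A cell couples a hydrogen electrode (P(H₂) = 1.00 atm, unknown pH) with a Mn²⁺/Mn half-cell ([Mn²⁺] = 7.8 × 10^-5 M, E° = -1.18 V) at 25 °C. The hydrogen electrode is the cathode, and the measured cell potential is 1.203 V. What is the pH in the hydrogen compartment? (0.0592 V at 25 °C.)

pH = 1.67

E°_cell = 1.18 V and n = 2.
log Q = n(E° − E)/0.0592 = 2×(1.18 − 1.203)/0.0592 = -0.777.
With Q = [Mn²⁺]·P(H₂) / [H⁺]^2, solving for [H⁺] gives log[H⁺] = -1.665, so pH = 1.67.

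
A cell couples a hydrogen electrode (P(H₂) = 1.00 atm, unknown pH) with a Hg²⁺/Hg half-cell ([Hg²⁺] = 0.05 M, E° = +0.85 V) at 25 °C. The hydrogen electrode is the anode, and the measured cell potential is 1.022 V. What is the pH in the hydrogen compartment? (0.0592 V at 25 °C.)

pH = 3.56

E°_cell = 0.85 V and n = 2.
log Q = n(E° − E)/0.0592 = 2×(0.85 − 1.022)/0.0592 = -5.811.
With Q = [H⁺]^2 / ([Hg²⁺]·P(H₂)), solving for [H⁺] gives log[H⁺] = -3.556, so pH = 3.56.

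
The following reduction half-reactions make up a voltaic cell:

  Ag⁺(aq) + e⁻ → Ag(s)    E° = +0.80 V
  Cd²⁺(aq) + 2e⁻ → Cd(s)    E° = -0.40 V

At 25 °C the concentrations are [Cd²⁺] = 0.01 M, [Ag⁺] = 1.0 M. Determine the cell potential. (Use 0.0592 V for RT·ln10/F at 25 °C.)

1.26 V

The Ag⁺/Ag couple has the higher reduction potential and acts as the cathode, so E°_cell = +0.80 − (-0.40) = 1.20 V.
Balancing electrons gives n = 2; the reaction quotient is Q = [Cd²⁺]/[Ag⁺]^2 = 0.0100.
At 25 °C, E = E° − (0.0592/n) log Q = 1.20 − (0.0592/2)(-2.000) = 1.200 + 0.059 = 1.259 V.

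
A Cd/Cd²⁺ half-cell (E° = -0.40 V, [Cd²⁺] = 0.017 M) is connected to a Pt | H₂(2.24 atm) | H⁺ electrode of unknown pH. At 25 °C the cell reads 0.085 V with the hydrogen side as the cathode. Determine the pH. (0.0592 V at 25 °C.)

pH = 6.03

E°_cell = 0.40 V and n = 2.
log Q = n(E° − E)/0.0592 = 2×(0.40 − 0.085)/0.0592 = 10.642.
With Q = [Cd²⁺]·P(H₂) / [H⁺]^2, solving for [H⁺] gives log[H⁺] = -6.031, so pH = 6.03.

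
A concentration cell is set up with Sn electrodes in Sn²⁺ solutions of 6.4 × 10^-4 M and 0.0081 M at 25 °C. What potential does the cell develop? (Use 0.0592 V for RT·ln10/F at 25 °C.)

Both half-cells are Sn²⁺/Sn, so E°_cell = 0. The concentrated side is the cathode; the cell reaction moves Sn²⁺ from high to low concentration with n = 2.
Q = [Sn²⁺]_dilute/[Sn²⁺]_conc = 6.4 × 10^-4/0.0081 = 0.0790.
E = 0 − (0.0592/2) log Q = −(0.0592/2)(-1.102) = 0.0326 V.

0.033 V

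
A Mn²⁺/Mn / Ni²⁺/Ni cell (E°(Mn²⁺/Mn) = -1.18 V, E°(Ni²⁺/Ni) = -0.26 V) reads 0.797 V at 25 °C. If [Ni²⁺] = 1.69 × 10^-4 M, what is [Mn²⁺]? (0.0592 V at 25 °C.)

From the Nernst equation, log Q = n(E° − E)/0.0592 = 2(0.92 − 0.797)/0.0592 = 4.155, so Q = 1.43 × 10^4.
With Q = [Mn²⁺]/[Ni²⁺] and the known concentrations, [Mn²⁺] in the numerator gives [Mn²⁺] = 2.4 M.

2.4 M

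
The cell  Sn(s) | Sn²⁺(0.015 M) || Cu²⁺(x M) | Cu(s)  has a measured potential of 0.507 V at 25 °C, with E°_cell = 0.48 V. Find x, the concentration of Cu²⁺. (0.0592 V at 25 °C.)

0.12 M

From the Nernst equation, log Q = n(E° − E)/0.0592 = 2(0.48 − 0.507)/0.0592 = -0.912, so Q = 0.122.
With Q = [Sn²⁺]/[Cu²⁺] and the known concentrations, [Cu²⁺] in the denominator gives [Cu²⁺] = 0.12 M.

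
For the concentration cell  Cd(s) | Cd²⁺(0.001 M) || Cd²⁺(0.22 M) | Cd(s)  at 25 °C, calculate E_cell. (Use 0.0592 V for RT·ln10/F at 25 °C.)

Both half-cells are Cd²⁺/Cd, so E°_cell = 0. The concentrated side is the cathode; the cell reaction moves Cd²⁺ from high to low concentration with n = 2.
Q = [Cd²⁺]_dilute/[Cd²⁺]_conc = 0.001/0.22 = 0.00455.
E = 0 − (0.0592/2) log Q = −(0.0592/2)(-2.342) = 0.0693 V.

0.069 V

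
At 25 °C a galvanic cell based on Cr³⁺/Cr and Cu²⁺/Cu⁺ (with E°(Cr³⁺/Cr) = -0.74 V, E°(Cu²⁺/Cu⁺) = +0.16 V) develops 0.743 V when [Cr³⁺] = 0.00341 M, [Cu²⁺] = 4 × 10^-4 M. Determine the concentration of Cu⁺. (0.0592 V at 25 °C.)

From the Nernst equation, log Q = n(E° − E)/0.0592 = 3(0.90 − 0.743)/0.0592 = 7.956, so Q = 9.04 × 10^7.
With Q = [Cr³⁺]·[Cu⁺]^3/[Cu²⁺]^3 and the known concentrations, [Cu⁺]^3 in the numerator gives [Cu⁺] = 1.2 M.

1.2 M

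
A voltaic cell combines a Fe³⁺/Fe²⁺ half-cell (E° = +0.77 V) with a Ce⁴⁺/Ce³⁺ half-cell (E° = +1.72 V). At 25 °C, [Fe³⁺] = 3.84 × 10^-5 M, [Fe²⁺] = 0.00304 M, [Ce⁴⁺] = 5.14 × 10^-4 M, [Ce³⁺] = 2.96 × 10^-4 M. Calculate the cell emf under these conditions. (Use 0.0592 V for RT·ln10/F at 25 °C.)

The Ce⁴⁺/Ce³⁺ couple has the higher reduction potential and acts as the cathode, so E°_cell = +1.72 − (+0.77) = 0.95 V.
Balancing electrons gives n = 1; the reaction quotient is Q = [Fe³⁺]·[Ce³⁺]/([Fe²⁺]·[Ce⁴⁺]) = 0.00727.
At 25 °C, E = E° − (0.0592/n) log Q = 0.95 − (0.0592/1)(-2.138) = 0.950 + 0.127 = 1.077 V.

1.08 V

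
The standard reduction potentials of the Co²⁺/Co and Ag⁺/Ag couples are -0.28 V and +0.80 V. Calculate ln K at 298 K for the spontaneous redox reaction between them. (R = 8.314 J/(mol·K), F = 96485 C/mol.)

E°_cell = +0.80 − (-0.28) = 1.08 V, with n = 2 electrons transferred.
At equilibrium E = 0, so the Nernst equation gives ln K = nFE°/RT = (2)(96485)(1.08)/((8.314)(298)) = 84.12.

ln K = 84.1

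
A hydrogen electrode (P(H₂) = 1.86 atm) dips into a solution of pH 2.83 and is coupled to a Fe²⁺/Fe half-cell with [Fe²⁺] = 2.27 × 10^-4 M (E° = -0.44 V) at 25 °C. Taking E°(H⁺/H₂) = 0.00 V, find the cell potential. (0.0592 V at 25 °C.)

0.37 V

The hydrogen couple is the cathode, so E°_cell = 0.44 V; n = 2.
[H⁺] = 10^(−2.83) = 0.0015 M, and Q = [Fe²⁺]·P(H₂) / [H⁺]^2 = 193.
E = E° − (0.0592/2) log Q = 0.44 − (0.0592/2)(2.286) = 0.372 V.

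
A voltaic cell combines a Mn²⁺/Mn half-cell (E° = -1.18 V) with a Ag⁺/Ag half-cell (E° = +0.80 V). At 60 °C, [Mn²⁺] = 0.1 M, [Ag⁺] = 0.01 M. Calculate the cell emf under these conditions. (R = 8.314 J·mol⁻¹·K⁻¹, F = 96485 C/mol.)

1.88 V

The Ag⁺/Ag couple has the higher reduction potential and acts as the cathode, so E°_cell = +0.80 − (-1.18) = 1.98 V.
Balancing electrons gives n = 2; the reaction quotient is Q = [Mn²⁺]/[Ag⁺]^2 = 1000.
E = E° − (RT/nF) ln Q = 1.98 − (8.314×333)/(2×96485) × (6.908) = 1.980 − 0.099 = 1.881 V.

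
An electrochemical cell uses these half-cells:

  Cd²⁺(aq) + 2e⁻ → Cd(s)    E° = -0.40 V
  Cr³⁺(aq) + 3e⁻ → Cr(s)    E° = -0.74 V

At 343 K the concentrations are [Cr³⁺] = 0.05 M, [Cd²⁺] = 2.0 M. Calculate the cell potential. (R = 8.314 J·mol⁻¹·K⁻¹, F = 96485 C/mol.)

0.380 V

The Cd²⁺/Cd couple has the higher reduction potential and acts as the cathode, so E°_cell = -0.40 − (-0.74) = 0.34 V.
Balancing electrons gives n = 6; the reaction quotient is Q = [Cr³⁺]^2/[Cd²⁺]^3 = 3.13 × 10^-4.
E = E° − (RT/nF) ln Q = 0.34 − (8.314×343)/(6×96485) × (-8.071) = 0.340 + 0.040 = 0.380 V.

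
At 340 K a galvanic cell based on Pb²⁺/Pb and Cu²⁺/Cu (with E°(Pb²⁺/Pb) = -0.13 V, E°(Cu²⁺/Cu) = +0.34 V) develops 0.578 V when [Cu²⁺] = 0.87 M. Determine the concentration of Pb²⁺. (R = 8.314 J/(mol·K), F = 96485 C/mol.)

5.5 × 10^-4 M

From the Nernst equation, ln Q = nF(E° − E)/RT = 2×96485×(0.47 − 0.578)/(8.314×340) = -7.373, so Q = 6.28 × 10^-4.
With Q = [Pb²⁺]/[Cu²⁺] and the known concentrations, [Pb²⁺] in the numerator gives [Pb²⁺] = 5.5 × 10^-4 M.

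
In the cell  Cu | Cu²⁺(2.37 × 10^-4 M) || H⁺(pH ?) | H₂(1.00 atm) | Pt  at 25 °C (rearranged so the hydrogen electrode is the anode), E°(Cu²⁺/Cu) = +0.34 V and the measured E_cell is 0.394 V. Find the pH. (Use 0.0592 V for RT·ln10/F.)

E°_cell = 0.34 V and n = 2.
log Q = n(E° − E)/0.0592 = 2×(0.34 − 0.394)/0.0592 = -1.824.
With Q = [H⁺]^2 / ([Cu²⁺]·P(H₂)), solving for [H⁺] gives log[H⁺] = -2.725, so pH = 2.72.

pH = 2.72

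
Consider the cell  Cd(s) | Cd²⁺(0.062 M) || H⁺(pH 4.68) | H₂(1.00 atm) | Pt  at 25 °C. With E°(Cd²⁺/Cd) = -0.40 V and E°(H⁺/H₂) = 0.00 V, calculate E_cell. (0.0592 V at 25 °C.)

0.16 V

The hydrogen couple is the cathode, so E°_cell = 0.40 V; n = 2.
[H⁺] = 10^(−4.68) = 2.1 × 10^-5 M, and Q = [Cd²⁺]·P(H₂) / [H⁺]^2 = 1.42 × 10^8.
E = E° − (0.0592/2) log Q = 0.40 − (0.0592/2)(8.152) = 0.159 V.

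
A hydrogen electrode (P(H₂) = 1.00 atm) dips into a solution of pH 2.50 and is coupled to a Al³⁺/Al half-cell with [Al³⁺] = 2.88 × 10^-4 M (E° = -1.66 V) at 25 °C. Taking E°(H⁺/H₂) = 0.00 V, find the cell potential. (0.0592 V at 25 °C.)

1.58 V

The hydrogen couple is the cathode, so E°_cell = 1.66 V; n = 6.
[H⁺] = 10^(−2.50) = 0.0032 M, and Q = [Al³⁺]^2·P(H₂)^3 / [H⁺]^6 = 8.29 × 10^7.
E = E° − (0.0592/6) log Q = 1.66 − (0.0592/6)(7.919) = 1.582 V.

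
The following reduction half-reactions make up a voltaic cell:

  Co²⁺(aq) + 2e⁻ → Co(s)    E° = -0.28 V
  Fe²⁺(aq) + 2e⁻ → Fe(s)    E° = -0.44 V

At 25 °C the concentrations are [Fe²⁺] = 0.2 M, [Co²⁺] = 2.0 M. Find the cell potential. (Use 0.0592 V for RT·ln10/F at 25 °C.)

The Co²⁺/Co couple has the higher reduction potential and acts as the cathode, so E°_cell = -0.28 − (-0.44) = 0.16 V.
Balancing electrons gives n = 2; the reaction quotient is Q = [Fe²⁺]/[Co²⁺] = 0.100.
At 25 °C, E = E° − (0.0592/n) log Q = 0.16 − (0.0592/2)(-1.000) = 0.160 + 0.030 = 0.190 V.

0.190 V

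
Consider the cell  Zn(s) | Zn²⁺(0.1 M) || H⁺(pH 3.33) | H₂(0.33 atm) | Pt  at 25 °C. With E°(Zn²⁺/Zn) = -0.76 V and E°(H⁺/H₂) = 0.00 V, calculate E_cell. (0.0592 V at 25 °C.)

0.61 V

The hydrogen couple is the cathode, so E°_cell = 0.76 V; n = 2.
[H⁺] = 10^(−3.33) = 4.7 × 10^-4 M, and Q = [Zn²⁺]·P(H₂) / [H⁺]^2 = 1.51 × 10^5.
E = E° − (0.0592/2) log Q = 0.76 − (0.0592/2)(5.179) = 0.607 V.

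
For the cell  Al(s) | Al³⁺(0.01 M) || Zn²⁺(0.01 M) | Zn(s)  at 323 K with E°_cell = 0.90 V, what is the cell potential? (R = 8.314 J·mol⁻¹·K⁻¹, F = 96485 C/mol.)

Balancing electrons gives n = 6; the reaction quotient is Q = [Al³⁺]^2/[Zn²⁺]^3 = 100.
E = E° − (RT/nF) ln Q = 0.90 − (8.314×323)/(6×96485) × (4.605) = 0.900 − 0.021 = 0.879 V.

0.879 V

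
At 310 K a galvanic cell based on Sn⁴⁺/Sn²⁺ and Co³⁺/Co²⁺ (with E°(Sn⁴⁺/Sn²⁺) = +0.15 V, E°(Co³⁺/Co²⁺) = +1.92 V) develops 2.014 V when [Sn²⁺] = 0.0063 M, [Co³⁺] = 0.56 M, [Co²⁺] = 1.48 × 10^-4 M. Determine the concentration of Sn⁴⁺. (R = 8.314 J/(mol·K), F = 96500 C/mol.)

0.001 M

From the Nernst equation, ln Q = nF(E° − E)/RT = 2×96500×(1.77 − 2.014)/(8.314×310) = -18.272, so Q = 1.16 × 10^-8.
With Q = [Sn⁴⁺]·[Co²⁺]^2/([Sn²⁺]·[Co³⁺]^2) and the known concentrations, [Sn⁴⁺] in the numerator gives [Sn⁴⁺] = 0.001 M.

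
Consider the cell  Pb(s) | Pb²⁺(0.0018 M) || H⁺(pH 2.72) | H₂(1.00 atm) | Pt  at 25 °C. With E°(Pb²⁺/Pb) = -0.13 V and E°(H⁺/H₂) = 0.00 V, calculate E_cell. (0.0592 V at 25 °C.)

The hydrogen couple is the cathode, so E°_cell = 0.13 V; n = 2.
[H⁺] = 10^(−2.72) = 0.0019 M, and Q = [Pb²⁺]·P(H₂) / [H⁺]^2 = 496.
E = E° − (0.0592/2) log Q = 0.13 − (0.0592/2)(2.695) = 0.050 V.

0.050 V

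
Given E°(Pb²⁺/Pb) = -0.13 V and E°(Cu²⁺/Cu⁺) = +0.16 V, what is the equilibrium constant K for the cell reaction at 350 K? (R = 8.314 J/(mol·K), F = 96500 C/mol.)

2.3 × 10^8

E°_cell = +0.16 − (-0.13) = 0.29 V, with n = 2 electrons transferred.
At equilibrium E = 0, so the Nernst equation gives ln K = nFE°/RT = (2)(96500)(0.29)/((8.314)(350)) = 19.23.
K = e^19.23 = 2.3 × 10^8.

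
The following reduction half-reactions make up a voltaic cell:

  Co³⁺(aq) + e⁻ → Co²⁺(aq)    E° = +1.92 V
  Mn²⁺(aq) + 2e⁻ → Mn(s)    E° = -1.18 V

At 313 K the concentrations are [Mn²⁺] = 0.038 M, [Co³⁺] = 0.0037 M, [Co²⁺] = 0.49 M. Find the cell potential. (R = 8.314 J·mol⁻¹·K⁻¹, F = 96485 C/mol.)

3.01 V

The Co³⁺/Co²⁺ couple has the higher reduction potential and acts as the cathode, so E°_cell = +1.92 − (-1.18) = 3.10 V.
Balancing electrons gives n = 2; the reaction quotient is Q = [Mn²⁺]·[Co²⁺]^2/[Co³⁺]^2 = 666.
E = E° − (RT/nF) ln Q = 3.10 − (8.314×313)/(2×96485) × (6.502) = 3.100 − 0.088 = 3.012 V.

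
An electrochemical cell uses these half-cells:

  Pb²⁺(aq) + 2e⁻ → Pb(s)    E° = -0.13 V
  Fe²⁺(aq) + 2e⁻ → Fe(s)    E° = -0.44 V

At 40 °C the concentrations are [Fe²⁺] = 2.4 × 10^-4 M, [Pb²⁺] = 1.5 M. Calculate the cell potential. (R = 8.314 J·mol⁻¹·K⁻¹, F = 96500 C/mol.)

0.428 V

The Pb²⁺/Pb couple has the higher reduction potential and acts as the cathode, so E°_cell = -0.13 − (-0.44) = 0.31 V.
Balancing electrons gives n = 2; the reaction quotient is Q = [Fe²⁺]/[Pb²⁺] = 1.6 × 10^-4.
E = E° − (RT/nF) ln Q = 0.31 − (8.314×313)/(2×96500) × (-8.740) = 0.310 + 0.118 = 0.428 V.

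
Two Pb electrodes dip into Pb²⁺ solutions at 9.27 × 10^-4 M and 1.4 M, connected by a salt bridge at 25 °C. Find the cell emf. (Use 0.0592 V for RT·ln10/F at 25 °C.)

0.094 V

Both half-cells are Pb²⁺/Pb, so E°_cell = 0. The concentrated side is the cathode; the cell reaction moves Pb²⁺ from high to low concentration with n = 2.
Q = [Pb²⁺]_dilute/[Pb²⁺]_conc = 9.27 × 10^-4/1.4 = 6.62 × 10^-4.
E = 0 − (0.0592/2) log Q = −(0.0592/2)(-3.179) = 0.0941 V.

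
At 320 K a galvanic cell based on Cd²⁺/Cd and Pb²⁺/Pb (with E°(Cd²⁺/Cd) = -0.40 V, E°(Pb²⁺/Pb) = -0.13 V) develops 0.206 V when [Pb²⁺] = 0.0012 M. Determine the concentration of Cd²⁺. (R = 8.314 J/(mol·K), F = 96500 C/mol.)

From the Nernst equation, ln Q = nF(E° − E)/RT = 2×96500×(0.27 − 0.206)/(8.314×320) = 4.643, so Q = 104.
With Q = [Cd²⁺]/[Pb²⁺] and the known concentrations, [Cd²⁺] in the numerator gives [Cd²⁺] = 0.12 M.

0.12 M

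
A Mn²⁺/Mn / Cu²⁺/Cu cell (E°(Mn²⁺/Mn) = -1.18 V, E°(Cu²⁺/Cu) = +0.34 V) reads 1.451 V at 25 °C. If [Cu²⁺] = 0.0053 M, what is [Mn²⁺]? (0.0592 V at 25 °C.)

From the Nernst equation, log Q = n(E° − E)/0.0592 = 2(1.52 − 1.451)/0.0592 = 2.331, so Q = 214.
With Q = [Mn²⁺]/[Cu²⁺] and the known concentrations, [Mn²⁺] in the numerator gives [Mn²⁺] = 1.1 M.

1.1 M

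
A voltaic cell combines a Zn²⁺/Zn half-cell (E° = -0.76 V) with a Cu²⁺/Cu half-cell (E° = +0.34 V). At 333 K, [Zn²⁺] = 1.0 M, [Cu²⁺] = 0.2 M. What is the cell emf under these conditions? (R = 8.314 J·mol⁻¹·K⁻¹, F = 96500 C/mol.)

1.08 V

The Cu²⁺/Cu couple has the higher reduction potential and acts as the cathode, so E°_cell = +0.34 − (-0.76) = 1.10 V.
Balancing electrons gives n = 2; the reaction quotient is Q = [Zn²⁺]/[Cu²⁺] = 5.00.
E = E° − (RT/nF) ln Q = 1.10 − (8.314×333)/(2×96500) × (1.609) = 1.100 − 0.023 = 1.077 V.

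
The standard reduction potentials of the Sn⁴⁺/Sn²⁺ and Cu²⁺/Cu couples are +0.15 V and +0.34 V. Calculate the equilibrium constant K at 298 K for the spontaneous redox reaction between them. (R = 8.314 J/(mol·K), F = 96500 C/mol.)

E°_cell = +0.34 − (+0.15) = 0.19 V, with n = 2 electrons transferred.
At equilibrium E = 0, so the Nernst equation gives ln K = nFE°/RT = (2)(96500)(0.19)/((8.314)(298)) = 14.80.
K = e^14.80 = 2.7 × 10^6.

2.7 × 10^6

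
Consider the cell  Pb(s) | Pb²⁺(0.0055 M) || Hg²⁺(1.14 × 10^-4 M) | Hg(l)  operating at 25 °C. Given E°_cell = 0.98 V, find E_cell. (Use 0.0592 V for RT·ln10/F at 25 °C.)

Balancing electrons gives n = 2; the reaction quotient is Q = [Pb²⁺]/[Hg²⁺] = 48.2.
At 25 °C, E = E° − (0.0592/n) log Q = 0.98 − (0.0592/2)(1.683) = 0.980 − 0.050 = 0.930 V.

0.930 V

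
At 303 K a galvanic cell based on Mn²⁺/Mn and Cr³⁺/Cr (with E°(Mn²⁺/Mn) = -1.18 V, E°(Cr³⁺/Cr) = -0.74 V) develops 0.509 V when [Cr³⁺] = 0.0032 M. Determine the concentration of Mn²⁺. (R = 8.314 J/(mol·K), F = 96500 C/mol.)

From the Nernst equation, ln Q = nF(E° − E)/RT = 6×96500×(0.44 − 0.509)/(8.314×303) = -15.859, so Q = 1.3 × 10^-7.
With Q = [Mn²⁺]^3/[Cr³⁺]^2 and the known concentrations, [Mn²⁺]^3 in the numerator gives [Mn²⁺] = 1.1 × 10^-4 M.

1.1 × 10^-4 M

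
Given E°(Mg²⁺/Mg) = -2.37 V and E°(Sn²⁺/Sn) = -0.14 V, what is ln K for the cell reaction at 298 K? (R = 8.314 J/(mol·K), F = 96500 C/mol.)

E°_cell = -0.14 − (-2.37) = 2.23 V, with n = 2 electrons transferred.
At equilibrium E = 0, so the Nernst equation gives ln K = nFE°/RT = (2)(96500)(2.23)/((8.314)(298)) = 173.71.

ln K = 173.7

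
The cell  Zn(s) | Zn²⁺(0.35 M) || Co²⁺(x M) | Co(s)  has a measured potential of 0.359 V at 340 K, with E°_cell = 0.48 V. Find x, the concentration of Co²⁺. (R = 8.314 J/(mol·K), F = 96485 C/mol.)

9.1 × 10^-5 M

From the Nernst equation, ln Q = nF(E° − E)/RT = 2×96485×(0.48 − 0.359)/(8.314×340) = 8.260, so Q = 3870.
With Q = [Zn²⁺]/[Co²⁺] and the known concentrations, [Co²⁺] in the denominator gives [Co²⁺] = 9.1 × 10^-5 M.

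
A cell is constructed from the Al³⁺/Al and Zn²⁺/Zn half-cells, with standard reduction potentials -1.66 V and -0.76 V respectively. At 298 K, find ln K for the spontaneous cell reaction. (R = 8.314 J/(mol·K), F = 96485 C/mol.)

ln K = 210.3

E°_cell = -0.76 − (-1.66) = 0.90 V, with n = 6 electrons transferred.
At equilibrium E = 0, so the Nernst equation gives ln K = nFE°/RT = (6)(96485)(0.90)/((8.314)(298)) = 210.29.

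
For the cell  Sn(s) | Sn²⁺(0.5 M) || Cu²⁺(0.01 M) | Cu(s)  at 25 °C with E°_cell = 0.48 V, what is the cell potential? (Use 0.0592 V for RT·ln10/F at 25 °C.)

Balancing electrons gives n = 2; the reaction quotient is Q = [Sn²⁺]/[Cu²⁺] = 50.0.
At 25 °C, E = E° − (0.0592/n) log Q = 0.48 − (0.0592/2)(1.699) = 0.480 − 0.050 = 0.430 V.

0.430 V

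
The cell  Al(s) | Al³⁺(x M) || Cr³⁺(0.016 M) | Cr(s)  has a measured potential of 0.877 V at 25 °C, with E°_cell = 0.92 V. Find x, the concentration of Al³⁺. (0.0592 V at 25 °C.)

From the Nernst equation, log Q = n(E° − E)/0.0592 = 3(0.92 − 0.877)/0.0592 = 2.179, so Q = 151.
With Q = [Al³⁺]/[Cr³⁺] and the known concentrations, [Al³⁺] in the numerator gives [Al³⁺] = 2.4 M.

2.4 M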